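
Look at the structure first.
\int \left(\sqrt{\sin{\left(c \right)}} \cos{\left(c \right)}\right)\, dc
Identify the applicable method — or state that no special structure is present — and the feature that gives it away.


Diagnosis: u-substitution — structure check: outer function, inner expression \sin{\left(c \right)}, inner derivative as a factor — the classic u = \sin{\left(c \right)} pattern.


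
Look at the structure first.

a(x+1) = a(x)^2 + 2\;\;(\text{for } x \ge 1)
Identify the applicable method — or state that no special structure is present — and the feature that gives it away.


Best approach: no special technique — the recurrence is nonlinear in the sequence values; study it directly, no linear machinery applies.


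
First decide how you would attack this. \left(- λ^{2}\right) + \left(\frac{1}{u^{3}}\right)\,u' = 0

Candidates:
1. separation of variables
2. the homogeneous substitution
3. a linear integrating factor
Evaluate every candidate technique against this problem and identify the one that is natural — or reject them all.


Method: separation of variables — a product of single-variable factors, λ^{2} and u^{3} — the textbook separable form.
- separation of variables — yes — fits the structure here.
- the homogeneous substitution: the ratio substitution does not collapse this equation.
- a linear integrating factor — a nonlinear term in the unknown puts this outside the integrating-factor template.


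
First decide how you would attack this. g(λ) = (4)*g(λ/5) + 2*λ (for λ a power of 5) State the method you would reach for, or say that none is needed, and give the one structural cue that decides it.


Best approach: the master substitution — a divide-and-conquer shape: argument λ/5, so change variables with λ = 5^m and solve the linear version.


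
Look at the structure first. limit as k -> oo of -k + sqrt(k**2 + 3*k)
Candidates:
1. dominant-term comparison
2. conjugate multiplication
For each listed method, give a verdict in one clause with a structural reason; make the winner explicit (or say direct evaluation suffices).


Method: conjugate multiplication — both pieces blow up but their difference is finite; the conjugate trick rationalizes sqrt(k**2 + 3*k) - k.
- dominant-term comparison: this limit is not decided by comparing polynomial growth at infinity.
- conjugate multiplication — yes, a natural case for it.


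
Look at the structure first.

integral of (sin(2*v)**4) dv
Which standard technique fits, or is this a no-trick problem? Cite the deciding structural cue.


Verdict: a trigonometric identity — sin(2*v)**4 calls for power reduction: rewrite via double angles before any antiderivative is attempted.


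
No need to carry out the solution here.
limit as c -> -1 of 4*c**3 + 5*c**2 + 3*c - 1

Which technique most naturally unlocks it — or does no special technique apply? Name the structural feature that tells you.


Best approach: no special technique — the expression is continuous at the evaluation point — substitute directly; no indeterminate form appears.


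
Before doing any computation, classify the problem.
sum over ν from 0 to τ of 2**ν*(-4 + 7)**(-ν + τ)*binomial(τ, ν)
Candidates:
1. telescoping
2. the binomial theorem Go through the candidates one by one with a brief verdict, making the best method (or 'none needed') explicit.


Method: the binomial theorem — terms weighting binomial(τ, ν) against matched powers of 2 and (-4 + 7) reassemble into (2 + (-4 + 7))^τ by the binomial theorem.
- telescoping: as presented, consecutive terms share no shifted copy to cancel against — no rewrite is on display to change that.
- the binomial theorem: applies; the problem has the shape this method handles.


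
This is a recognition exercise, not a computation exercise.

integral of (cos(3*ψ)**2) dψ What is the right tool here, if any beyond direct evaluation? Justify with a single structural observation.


Method: a trigonometric identity — cos(3*ψ)**2 calls for power reduction: rewrite via double angles before any antiderivative is attempted.


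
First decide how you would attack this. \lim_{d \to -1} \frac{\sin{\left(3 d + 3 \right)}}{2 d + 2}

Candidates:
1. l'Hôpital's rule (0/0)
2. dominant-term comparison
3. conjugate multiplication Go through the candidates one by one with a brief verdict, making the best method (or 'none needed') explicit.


Verdict: l'Hôpital's rule (0/0) — numerator and denominator both vanish at -1 — a genuine 0/0 form, which is exactly when l'Hôpital applies. The standard small-argument limits would also carry it; the rule is the systematic route.
- l'Hôpital's rule (0/0) — yes, a natural case for it.
- dominant-term comparison: this limit is not decided by comparing leading-term growth at infinity.
- conjugate multiplication: rationalization has no target — no divergent radical difference appears.


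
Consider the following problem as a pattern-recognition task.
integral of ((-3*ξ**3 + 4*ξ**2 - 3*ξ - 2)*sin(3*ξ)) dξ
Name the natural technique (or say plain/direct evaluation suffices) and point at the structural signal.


Technique: integration by parts — a polynomial factor -3*ξ**3 + 4*ξ**2 - 3*ξ - 2 multiplies sin(3*ξ); differentiating -3*ξ**3 + 4*ξ**2 - 3*ξ - 2 lowers its degree while sin(3*ξ) integrates cleanly, so parts wins.


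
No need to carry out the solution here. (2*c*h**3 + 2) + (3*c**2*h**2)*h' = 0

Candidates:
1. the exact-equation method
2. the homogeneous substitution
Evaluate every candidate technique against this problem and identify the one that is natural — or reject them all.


Best approach: the exact-equation method — take the mixed partials of 2*c*h**3 + 2 and 3*c**2*h**2: they are equal, which certifies an exact differential.
- the exact-equation method: applicable, and directly so.
- the homogeneous substitution: solved for the derivative, the right side changes under joint scaling of the two variables.


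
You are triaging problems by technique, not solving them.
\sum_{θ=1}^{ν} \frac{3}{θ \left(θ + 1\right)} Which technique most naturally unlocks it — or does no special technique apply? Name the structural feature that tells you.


Method: telescoping — poles of \frac{3}{θ \left(θ + 1\right)} differ by an integer, the telltale of a telescoping partial-fraction sum.


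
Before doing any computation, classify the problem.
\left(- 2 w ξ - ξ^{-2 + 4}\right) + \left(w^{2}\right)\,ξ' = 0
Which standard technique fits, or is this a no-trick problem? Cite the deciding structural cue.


Technique: the homogeneous substitution — the slope's numerator and denominator have matching total degree, so it depends only on ξ/w and the ratio substitution collapses it. A Bernoulli substitution is a fair alternative on this equation directly; the homogeneous reading takes it as given.


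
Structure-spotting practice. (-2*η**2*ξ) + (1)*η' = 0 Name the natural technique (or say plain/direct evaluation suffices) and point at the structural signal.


Best approach: separation of variables — solved for the derivative, the right side factors as 2*ξ times η**2 — all ξ-dependence separates from all η-dependence.


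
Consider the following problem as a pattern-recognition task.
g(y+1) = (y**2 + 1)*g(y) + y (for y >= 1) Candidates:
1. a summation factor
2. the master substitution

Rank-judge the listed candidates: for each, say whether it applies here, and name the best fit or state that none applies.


Technique: a summation factor — with the index-dependent coefficient y**2 + 1, dividing by the cumulative product turns the left side into a pure difference.
- a summation factor — a fit — the right tool for this form.
- the master substitution — there is no divide-the-index recursive argument.


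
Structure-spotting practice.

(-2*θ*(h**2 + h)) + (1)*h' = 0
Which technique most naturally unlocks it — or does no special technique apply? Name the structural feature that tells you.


Verdict: separation of variables — solved for the derivative, the right side splits multiplicatively into a function of each variable alone — divide and integrate each side. A Bernoulli substitution applies to this equation as given; separation takes the same equation in its displayed form.


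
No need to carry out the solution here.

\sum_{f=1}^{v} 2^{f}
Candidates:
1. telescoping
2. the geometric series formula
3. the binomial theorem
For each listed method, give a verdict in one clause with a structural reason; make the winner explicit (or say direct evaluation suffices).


Method: the geometric series formula — check a ratio of consecutive terms: it is 2, independent of the index, so the geometric formula closes the sum.
- telescoping: the terms as presented offer no neighboring cancellation — a telescoping rewrite may exist, but the displayed structure does not hand one over.
- the geometric series formula: yes, a natural case for it.
- the binomial theorem: the terms do not reassemble into a binomial power.


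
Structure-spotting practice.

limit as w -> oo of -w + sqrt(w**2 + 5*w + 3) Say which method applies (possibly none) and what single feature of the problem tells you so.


Verdict: conjugate multiplication — neither sqrt(w**2 + 5*w + 3) nor w converges alone, so rewrite their difference as a conjugate-rationalized quotient first.


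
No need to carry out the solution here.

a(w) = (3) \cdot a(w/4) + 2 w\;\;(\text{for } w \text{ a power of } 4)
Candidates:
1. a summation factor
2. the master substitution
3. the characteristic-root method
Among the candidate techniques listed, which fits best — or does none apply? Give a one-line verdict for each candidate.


Verdict: the master substitution — the argument contracts 4-fold per step: reindex w exponentially and solve the linear recurrence in the new index.
- a summation factor: a divided-index call is outside the fixed-shift first-order family a summation factor normalizes.
- the master substitution: yes, a natural case for it.
- the characteristic-root method — the recursion divides its index rather than shifting it — outside the constant-shift family the root method covers.


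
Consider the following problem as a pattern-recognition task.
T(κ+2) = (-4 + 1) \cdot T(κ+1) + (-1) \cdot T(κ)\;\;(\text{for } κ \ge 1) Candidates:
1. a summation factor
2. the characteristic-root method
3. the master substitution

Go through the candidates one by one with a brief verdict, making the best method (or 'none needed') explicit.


Verdict: the characteristic-root method — no index-dependence in the weights and nothing inhomogeneous: classic characteristic-equation setup.
- a summation factor: the recurrence reaches back more than one step, outside the first-order family a summation factor normalizes.
- the characteristic-root method: applicable, and directly so.
- the master substitution — the recursive argument is a shift of the index, not a fixed fraction of it.


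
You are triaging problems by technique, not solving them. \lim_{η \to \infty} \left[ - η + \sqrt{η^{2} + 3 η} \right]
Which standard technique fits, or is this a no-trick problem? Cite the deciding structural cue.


Verdict: conjugate multiplication — the ∞ − ∞ radical form is the exact trigger for the conjugate maneuver.


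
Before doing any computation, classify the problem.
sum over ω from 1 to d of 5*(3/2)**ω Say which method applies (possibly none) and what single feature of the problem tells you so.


Diagnosis: the geometric series formula — check a ratio of consecutive terms: it is 3/2, independent of the index, so the geometric formula closes the sum.


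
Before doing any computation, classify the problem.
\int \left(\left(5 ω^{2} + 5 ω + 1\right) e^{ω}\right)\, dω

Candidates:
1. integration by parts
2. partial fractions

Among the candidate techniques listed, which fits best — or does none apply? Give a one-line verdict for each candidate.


Verdict: integration by parts — differentiate 5 ω^{2} + 5 ω + 1, integrate e^{ω}: each pass lowers the polynomial degree, so parts terminates.
- integration by parts: applies; the problem has the shape this method handles.
- partial fractions: the expression is not a ratio of polynomials that decomposes further.


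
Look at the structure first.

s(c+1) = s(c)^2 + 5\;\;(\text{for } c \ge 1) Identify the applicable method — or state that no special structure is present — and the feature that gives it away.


Verdict: no special technique — the update rule curves (it is not linear in the unknown sequence), so no superposition-based closed form attaches — iterate or study it directly.


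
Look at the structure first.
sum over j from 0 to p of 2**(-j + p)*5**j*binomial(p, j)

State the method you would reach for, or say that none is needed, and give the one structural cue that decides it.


Technique: the binomial theorem — binomial coefficients against complementary powers of 5 and 2: recognize the binomial expansion and resum.


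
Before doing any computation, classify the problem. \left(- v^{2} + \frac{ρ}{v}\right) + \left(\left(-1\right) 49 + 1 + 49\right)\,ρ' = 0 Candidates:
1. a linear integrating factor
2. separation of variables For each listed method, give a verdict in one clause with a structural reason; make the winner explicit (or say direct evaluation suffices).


Technique: a linear integrating factor — the unknown enters only to the first power against a nonzero forcing term — the integrating-factor template applies directly.
- a linear integrating factor: a fit — the right tool for this form.
- separation of variables — no algebra isolates the independent variable on one side and the unknown on the other.


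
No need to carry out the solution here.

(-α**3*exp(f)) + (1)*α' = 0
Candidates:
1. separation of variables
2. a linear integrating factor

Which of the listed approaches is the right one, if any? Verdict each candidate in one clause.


Verdict: separation of variables — separating collects all α-dependence with the derivative and leaves all f-dependence opposite: variables separate.
- separation of variables — applies; the problem has the shape this method handles.
- a linear integrating factor: a nonlinear term in the unknown puts this outside the integrating-factor template.


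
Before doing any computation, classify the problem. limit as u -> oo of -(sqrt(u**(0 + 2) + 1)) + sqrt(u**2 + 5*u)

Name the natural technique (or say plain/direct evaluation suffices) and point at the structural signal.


Technique: conjugate multiplication — this difference gives up after one conjugate multiplication — the radical structure cancels against its conjugate.


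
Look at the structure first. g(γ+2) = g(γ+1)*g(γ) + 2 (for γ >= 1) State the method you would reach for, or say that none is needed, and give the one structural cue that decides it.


Diagnosis: no special technique — no ansatz, no master substitution, no summation factor survives the nonlinearity here.


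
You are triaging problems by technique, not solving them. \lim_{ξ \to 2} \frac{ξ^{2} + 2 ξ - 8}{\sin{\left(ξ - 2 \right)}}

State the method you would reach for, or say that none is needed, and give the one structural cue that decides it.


Method: l'Hôpital's rule (0/0) — substituting 2 gives 0 over 0; differentiate top and bottom once and re-evaluate. Known elementary limits would finish this too — the rule just bypasses the case analysis.


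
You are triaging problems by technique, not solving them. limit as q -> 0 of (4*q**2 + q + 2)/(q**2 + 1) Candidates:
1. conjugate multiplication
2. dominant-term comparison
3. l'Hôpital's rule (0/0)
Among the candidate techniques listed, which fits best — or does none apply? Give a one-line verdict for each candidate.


Verdict: no special technique — no zero denominators, no indeterminate clash at 0 — substitute and read off the value.
- conjugate multiplication: there are no radicals in tension whose conjugate would simplify matters.
- dominant-term comparison: leading-power comparison does not apply to this form.
- l'Hôpital's rule (0/0) — evaluation at the point is determinate, so the rule has nothing to repair.


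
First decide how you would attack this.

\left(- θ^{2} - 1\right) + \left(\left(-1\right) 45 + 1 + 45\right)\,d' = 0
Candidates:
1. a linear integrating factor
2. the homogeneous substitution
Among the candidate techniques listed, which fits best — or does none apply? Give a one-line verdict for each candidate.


Technique: no special technique — with d absent the equation is not coupled at all: direct integration in θ.
- a linear integrating factor — the linear template holds only trivially here (the unknown is absent, so the coefficient is zero) — the method is not the natural label.
- the homogeneous substitution: rescaling both variables together changes the slope, so no ratio substitution collapses it.


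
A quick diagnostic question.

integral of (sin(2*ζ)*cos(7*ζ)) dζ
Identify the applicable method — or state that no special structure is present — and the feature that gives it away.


Verdict: a trigonometric identity — sin(2*ζ)*cos(7*ζ) is a beat pattern — rewrite the product as a sum of single-frequency waves before integrating.


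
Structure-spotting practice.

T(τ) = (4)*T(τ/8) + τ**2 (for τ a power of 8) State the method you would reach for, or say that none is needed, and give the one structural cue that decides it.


Technique: the master substitution — the recursive call is at index τ/8 rather than a shift, a divide-and-conquer shape — substituting τ = 8^m linearizes it.


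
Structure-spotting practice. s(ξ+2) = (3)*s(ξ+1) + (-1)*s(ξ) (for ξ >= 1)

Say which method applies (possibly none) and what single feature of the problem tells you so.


Verdict: the characteristic-root method — the recurrence treats every index alike (constant coefficients, no forcing) — precisely the regime where r^ξ trials close it.


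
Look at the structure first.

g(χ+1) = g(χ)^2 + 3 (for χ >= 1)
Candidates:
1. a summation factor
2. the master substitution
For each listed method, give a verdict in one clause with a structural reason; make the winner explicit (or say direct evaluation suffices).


Technique: no special technique — the recurrence is nonlinear in the sequence terms; no linear-recurrence method fits it as written — one iterates or studies it directly.
- a summation factor: no summation factor applies — the rule is not linear in the sequence values.
- the master substitution: no fixed divisor shrinks the index between calls.


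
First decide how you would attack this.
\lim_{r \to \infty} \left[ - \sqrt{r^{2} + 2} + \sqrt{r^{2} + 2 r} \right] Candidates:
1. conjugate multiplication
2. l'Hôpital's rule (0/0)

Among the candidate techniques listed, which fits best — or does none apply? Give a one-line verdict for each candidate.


Best approach: conjugate multiplication — the difference \sqrt{r^{2} + 2 r} - \sqrt{r^{2} + 2} is an ∞ − ∞ stalemate; its conjugate partner breaks the tie.
- conjugate multiplication — yes, a natural case for it.
- l'Hôpital's rule (0/0): the expression is a difference driving to ∞ − ∞, not a 0/0 quotient — there is no ratio for the rule to differentiate.


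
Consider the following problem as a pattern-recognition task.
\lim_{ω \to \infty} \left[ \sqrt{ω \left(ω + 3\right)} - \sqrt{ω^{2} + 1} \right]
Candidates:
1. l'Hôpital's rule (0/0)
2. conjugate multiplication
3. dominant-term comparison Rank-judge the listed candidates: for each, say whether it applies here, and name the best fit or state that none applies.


Diagnosis: conjugate multiplication — the difference \sqrt{ω \left(ω + 3\right)} - \sqrt{ω^{2} + 1} is an ∞ − ∞ stalemate; its conjugate partner breaks the tie.
- l'Hôpital's rule (0/0): no quotient structure at all: the clash is ∞ minus ∞, which rationalizing converts into a tractable ratio.
- conjugate multiplication — yes, a natural case for it.
- dominant-term comparison — this limit is not decided by comparing polynomial growth at infinity.


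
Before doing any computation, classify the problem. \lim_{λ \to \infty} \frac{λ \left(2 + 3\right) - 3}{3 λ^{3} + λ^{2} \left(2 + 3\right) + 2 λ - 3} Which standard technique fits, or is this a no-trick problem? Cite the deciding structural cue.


Verdict: dominant-term comparison — divide through by the highest power of λ; every lower-order term dies and the dominant terms decide the limit. l'Hôpital's at-infinity variant applies to the expression viewed as a single quotient; the leading-term comparison is the direct route.


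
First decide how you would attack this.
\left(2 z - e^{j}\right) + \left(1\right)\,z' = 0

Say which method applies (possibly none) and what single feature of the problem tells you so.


Verdict: a linear integrating factor — the unknown enters only to the first power against a nonzero forcing term — the integrating-factor template applies directly.


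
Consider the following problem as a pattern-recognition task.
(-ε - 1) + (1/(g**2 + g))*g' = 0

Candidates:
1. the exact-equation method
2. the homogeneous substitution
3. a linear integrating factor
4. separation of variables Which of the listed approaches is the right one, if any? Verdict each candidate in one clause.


Best approach: separation of variables — solved for the derivative, the right side splits multiplicatively into a function of each variable alone — divide and integrate each side. Rearranged, this also fits the Bernoulli template directly; separation reads the product structure as given.
- the exact-equation method — any potential here is of the trivial single-variable kind; the exact method earns its name only with genuine cross terms.
- the homogeneous substitution — the slope does not depend on the ratio of the variables alone.
- a linear integrating factor — the unknown enters nonlinearly (through a power, a denominator, or a transcendental function), which the linear integrating-factor recipe cannot absorb as-is — any repair would come from a preliminary substitution, not the factor.
- separation of variables: applies; the problem has the shape this method handles.


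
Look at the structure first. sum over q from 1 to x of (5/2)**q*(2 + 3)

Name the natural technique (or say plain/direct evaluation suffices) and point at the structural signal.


Best approach: the geometric series formula — each summand is the previous one scaled by 5/2; that constant multiplier is itself the geometric structure.


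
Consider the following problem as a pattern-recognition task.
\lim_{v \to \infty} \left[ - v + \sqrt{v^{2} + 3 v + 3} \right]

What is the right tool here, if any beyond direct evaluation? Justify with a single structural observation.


Method: conjugate multiplication — the difference \sqrt{v^{2} + 3 v + 3} - v is an ∞ − ∞ stalemate; its conjugate partner breaks the tie.


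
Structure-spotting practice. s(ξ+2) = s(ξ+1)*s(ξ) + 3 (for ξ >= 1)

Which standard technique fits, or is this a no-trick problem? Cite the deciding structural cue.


Method: no special technique — the unknown enters the rule nonlinearly, not as a weighted sum — no linear method is even well-posed.


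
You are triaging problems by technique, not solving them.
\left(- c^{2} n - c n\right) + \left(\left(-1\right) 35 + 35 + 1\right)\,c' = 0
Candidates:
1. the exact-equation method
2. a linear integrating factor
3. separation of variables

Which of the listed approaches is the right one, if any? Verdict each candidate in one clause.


Diagnosis: separation of variables — all dependence on the two variables factors apart, the defining separable shape. A Bernoulli rewrite would carry it as the equation stands — separating the variables needs no rearrangement either.
- the exact-equation method: no potential function has this form as its differential, as written.
- a linear integrating factor: the unknown enters nonlinearly (through a power, a denominator, or a transcendental function), which the linear integrating-factor recipe cannot absorb as-is — any repair would come from a preliminary substitution, not the factor.
- separation of variables — applies; the problem has the shape this method handles.


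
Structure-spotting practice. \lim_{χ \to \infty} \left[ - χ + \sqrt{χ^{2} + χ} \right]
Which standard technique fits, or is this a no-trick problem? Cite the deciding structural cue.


Diagnosis: conjugate multiplication — neither \sqrt{χ^{2} + χ} nor χ converges alone, so rewrite their difference as a conjugate-rationalized quotient first.


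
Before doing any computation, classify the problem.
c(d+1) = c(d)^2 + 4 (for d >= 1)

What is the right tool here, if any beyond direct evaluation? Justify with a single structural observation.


Best approach: no special technique — the sequence value feeds back through itself nonlinearly — linear superposition fails, and every superposition-based closed form fails with it.


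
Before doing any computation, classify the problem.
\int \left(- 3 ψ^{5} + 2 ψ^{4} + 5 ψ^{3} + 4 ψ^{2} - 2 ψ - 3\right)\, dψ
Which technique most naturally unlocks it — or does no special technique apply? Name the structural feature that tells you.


Verdict: no special technique — a term-by-term power-rule job in ψ; no substitution or rearrangement earns its keep here.


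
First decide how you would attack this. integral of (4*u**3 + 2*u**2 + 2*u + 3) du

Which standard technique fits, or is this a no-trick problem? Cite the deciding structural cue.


Technique: no special technique — a term-by-term power-rule job in u; no substitution or rearrangement earns its keep here.


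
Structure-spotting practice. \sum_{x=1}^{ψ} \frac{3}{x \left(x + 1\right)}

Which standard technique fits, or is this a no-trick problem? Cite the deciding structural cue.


Verdict: telescoping — \frac{3}{x \left(x + 1\right)} decomposes into shift-paired simple fractions; the series telescopes to finitely many boundary pieces.


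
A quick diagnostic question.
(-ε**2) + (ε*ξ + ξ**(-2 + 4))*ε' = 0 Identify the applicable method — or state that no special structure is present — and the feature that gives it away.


Method: the homogeneous substitution — the slope's numerator and denominator share total degree; set v = ε/ξ and the equation drops to separable form. Rewriting — with the variables' roles exchanged where the shape demands it — would expose a Bernoulli structure too; the homogeneous substitution simply reads the degrees directly.


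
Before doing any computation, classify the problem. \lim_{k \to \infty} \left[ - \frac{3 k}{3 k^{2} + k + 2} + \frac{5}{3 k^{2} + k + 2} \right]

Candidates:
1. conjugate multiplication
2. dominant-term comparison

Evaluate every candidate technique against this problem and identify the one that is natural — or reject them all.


Best approach: dominant-term comparison — divide through by the highest power of k; every lower-order term dies and the dominant terms decide the limit.
- conjugate multiplication: rationalization has no target — no divergent radical difference appears.
- dominant-term comparison: a fit — the right tool for this form.


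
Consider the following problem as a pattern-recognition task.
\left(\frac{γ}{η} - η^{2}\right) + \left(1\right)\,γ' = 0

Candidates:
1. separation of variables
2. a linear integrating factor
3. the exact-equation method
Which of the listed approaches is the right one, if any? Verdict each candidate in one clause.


Diagnosis: a linear integrating factor — the unknown enters only to the first power against a nonzero forcing term — the integrating-factor template applies directly.
- separation of variables: the two dependences do not factor apart.
- a linear integrating factor — yes — fits the structure here.
- the exact-equation method: no potential function has this form as its differential, as written.


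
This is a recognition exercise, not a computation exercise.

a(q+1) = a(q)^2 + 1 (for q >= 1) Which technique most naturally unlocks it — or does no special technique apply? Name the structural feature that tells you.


Verdict: no special technique — this one you iterate or analyze qualitatively: the nonlinearity defeats linear solution methods.


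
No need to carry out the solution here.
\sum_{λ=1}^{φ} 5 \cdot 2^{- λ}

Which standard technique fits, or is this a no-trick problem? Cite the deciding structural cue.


Technique: the geometric series formula — consecutive terms stand in a fixed index-free ratio — the geometric sum formula closes it.


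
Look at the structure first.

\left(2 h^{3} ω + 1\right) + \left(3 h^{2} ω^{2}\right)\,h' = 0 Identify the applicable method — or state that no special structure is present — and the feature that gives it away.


Verdict: the exact-equation method — the mixed-partials test passes for 2 h^{3} ω + 1 and 3 h^{2} ω^{2}, so a potential function exists as presented.


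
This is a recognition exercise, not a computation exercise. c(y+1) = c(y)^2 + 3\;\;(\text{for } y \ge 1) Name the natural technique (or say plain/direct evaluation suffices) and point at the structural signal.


Diagnosis: no special technique — each new value is a nonlinear function of earlier ones — scaling arguments and superposition both fail.


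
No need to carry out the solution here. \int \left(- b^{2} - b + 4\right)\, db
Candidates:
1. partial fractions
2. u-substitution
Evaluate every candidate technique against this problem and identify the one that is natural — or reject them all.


Best approach: no special technique — a term-by-term power-rule job in b; no substitution or rearrangement earns its keep here.
- partial fractions: there is no rational-function structure to decompose.
- u-substitution — no substitution does more than relabel what direct integration already handles.


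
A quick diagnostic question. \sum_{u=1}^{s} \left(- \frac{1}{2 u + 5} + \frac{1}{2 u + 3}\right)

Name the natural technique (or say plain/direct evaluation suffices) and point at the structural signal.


Method: telescoping — the piece each term subtracts is \frac{1}{2 u + 3} advanced by one index, and it reappears with a plus sign leading the following term — the sum collapses to its boundary terms.


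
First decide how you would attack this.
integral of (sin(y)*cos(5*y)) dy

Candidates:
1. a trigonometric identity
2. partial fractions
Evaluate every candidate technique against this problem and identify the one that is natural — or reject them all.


Method: a trigonometric identity — sin(y)*cos(5*y) mixes two frequencies; the product-to-sum identity splits it into single-frequency sinusoids.
- a trigonometric identity: yes, a natural case for it.
- partial fractions — there is no rational-function structure to decompose.


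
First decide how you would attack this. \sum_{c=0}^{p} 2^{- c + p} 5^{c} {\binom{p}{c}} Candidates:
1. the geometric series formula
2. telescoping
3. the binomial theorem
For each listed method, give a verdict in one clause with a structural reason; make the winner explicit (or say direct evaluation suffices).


Technique: the binomial theorem — {\binom{p}{c}} weighting matched powers of 5 and 2 is the expanded form of (5 + 2)^p — fold it back up.
- the geometric series formula — the ratio of consecutive terms depends on the index.
- telescoping — computed from the summand as displayed, the partial sums build up without the pairwise collapse telescoping exploits.
- the binomial theorem — a fit — the right tool for this form.


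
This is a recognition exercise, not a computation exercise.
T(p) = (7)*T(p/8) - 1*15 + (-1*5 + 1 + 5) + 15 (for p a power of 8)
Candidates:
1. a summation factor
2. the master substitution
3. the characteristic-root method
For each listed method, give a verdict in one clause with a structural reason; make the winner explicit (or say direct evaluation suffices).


Method: the master substitution — index division is the fingerprint: p/8 in the recursive call means substitute p = 8^m.
- a summation factor: a divided-index call is outside the fixed-shift first-order family a summation factor normalizes.
- the master substitution — a fit — the right tool for this form.
- the characteristic-root method: the recursion divides its index rather than shifting it — outside the constant-shift family the root method covers.


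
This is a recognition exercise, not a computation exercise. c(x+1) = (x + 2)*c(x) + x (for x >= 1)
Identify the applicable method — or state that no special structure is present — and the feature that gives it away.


Verdict: a summation factor — the coefficient x + 2 drifts with the index, so no fixed root exists; normalizing by the cumulative product telescopes it.


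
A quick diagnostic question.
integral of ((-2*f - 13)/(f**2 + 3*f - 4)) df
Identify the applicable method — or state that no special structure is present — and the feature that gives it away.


Method: partial fractions — with f**2 + 3*f - 4 factorable and the degree on top strictly smaller, simple-fraction decomposition is immediate.


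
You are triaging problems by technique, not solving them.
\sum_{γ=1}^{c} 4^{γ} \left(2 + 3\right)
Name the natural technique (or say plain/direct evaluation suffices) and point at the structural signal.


Best approach: the geometric series formula — each summand is the previous one scaled by 4; that constant multiplier is itself the geometric structure.


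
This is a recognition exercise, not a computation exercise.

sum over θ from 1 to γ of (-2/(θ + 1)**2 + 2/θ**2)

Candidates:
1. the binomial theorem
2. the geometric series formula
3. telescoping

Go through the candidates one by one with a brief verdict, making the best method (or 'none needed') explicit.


Technique: telescoping — this sum is a zipper: each term contributes 2/θ**2 and removes the next index's value, which the following term puts back, closing term by term.
- the binomial theorem: no binomial coefficients pair up with complementary powers here.
- the geometric series formula — no single multiplier carries one term to the next throughout the sum.
- telescoping: applicable, and directly so.


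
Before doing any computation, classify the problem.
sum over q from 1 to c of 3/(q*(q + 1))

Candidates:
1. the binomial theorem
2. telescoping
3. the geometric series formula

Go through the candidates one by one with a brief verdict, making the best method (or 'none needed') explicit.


Best approach: telescoping — split 3/(q*(q + 1)) by partial fractions and the pieces are one function at shifted arguments — interior terms cancel.
- the binomial theorem — there is no sum-raised-to-a-power identity hiding in these terms.
- telescoping: yes — fits the structure here.
- the geometric series formula: the term-to-term ratio drifts with the index — the one thing the geometric formula cannot absorb.


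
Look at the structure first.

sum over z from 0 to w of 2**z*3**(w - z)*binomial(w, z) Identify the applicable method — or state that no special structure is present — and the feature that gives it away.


Technique: the binomial theorem — binomial coefficients against complementary powers of 2 and 3: recognize the binomial expansion and resum.


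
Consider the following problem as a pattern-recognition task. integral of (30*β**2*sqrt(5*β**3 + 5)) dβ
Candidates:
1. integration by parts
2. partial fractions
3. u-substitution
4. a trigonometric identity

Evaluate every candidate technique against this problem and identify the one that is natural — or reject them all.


Technique: u-substitution — read it as f(5*β**3 + 5) times a constant multiple of d(5*β**3 + 5): one substitution, u = 5*β**3 + 5, finishes it.
- integration by parts — the non-polynomial partner is not one of the parts kernels — exp, sine, or cosine with a degree-1 argument, or a logarithm.
- partial fractions — there is no rational-function structure to decompose.
- u-substitution — yes — fits the structure here.
- a trigonometric identity — there is no trigonometric structure at all — the integrand carries no sine or cosine to rewrite.


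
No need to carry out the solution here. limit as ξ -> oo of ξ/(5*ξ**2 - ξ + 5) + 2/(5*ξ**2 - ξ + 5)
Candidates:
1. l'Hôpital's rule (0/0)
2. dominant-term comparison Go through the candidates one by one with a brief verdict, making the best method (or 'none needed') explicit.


Diagnosis: dominant-term comparison — as ξ grows, only the highest-degree terms matter — compare leading terms and read the limit off.
- l'Hôpital's rule (0/0): viewed as a single quotient this runs to ∞/∞, not the 0/0 clash this candidate addresses; an at-infinity variant of the rule would resolve it, but comparing leading growth reads the answer without differentiating.
- dominant-term comparison — yes — fits the structure here.


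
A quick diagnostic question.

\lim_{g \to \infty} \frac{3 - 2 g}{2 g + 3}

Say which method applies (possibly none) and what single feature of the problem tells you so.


Method: dominant-term comparison — divide through by the highest power of g; every lower-order term dies and the dominant terms decide the limit. Differentiating the expression as a single quotient would eventually settle it as well; matching dominant growth settles it immediately.


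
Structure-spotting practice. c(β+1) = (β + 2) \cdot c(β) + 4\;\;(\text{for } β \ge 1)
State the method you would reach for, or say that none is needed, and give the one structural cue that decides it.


Best approach: a summation factor — it is first-order linear but the coefficient β + 2 depends on the index, so multiply through by a summation factor to telescope it.


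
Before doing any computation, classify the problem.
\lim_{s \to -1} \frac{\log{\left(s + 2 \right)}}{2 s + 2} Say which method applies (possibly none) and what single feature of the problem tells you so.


Method: l'Hôpital's rule (0/0) — substituting -1 gives 0 over 0; differentiate top and bottom once and re-evaluate. Known elementary limits would finish this too — the rule just bypasses the case analysis.


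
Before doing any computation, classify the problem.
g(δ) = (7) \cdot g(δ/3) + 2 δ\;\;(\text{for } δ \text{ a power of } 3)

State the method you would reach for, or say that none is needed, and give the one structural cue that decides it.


Technique: the master substitution — the argument contracts 3-fold per step: reindex δ exponentially and solve the linear recurrence in the new index.


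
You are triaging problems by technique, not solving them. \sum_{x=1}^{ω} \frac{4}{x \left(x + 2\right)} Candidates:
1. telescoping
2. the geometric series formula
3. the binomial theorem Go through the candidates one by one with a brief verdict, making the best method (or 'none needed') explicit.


Verdict: telescoping — the denominator's roots in \frac{4}{x \left(x + 2\right)} sit an integer apart: decomposition produces a self-cancelling chain.
- telescoping — a fit — the right tool for this form.
- the geometric series formula — the term-to-term ratio drifts with the index — the one thing the geometric formula cannot absorb.
- the binomial theorem — there is no sum-raised-to-a-power identity hiding in these terms.


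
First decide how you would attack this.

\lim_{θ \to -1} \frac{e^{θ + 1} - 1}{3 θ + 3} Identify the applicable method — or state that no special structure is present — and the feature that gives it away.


Method: l'Hôpital's rule (0/0) — plug in -1: top and bottom both hit zero, so differentiate each and retry. A first-order expansion at the point is an equally standard path; the rule packages it.
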